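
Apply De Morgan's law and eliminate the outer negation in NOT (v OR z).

NOT v AND NOT z
De Morgan's: NOT(OR of terms) = AND of negations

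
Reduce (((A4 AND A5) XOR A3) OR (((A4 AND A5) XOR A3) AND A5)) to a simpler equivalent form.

By absorption (E OR (E AND v) = E):
= ((A4 AND A5) XOR A3)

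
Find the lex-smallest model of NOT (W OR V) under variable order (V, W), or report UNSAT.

V=0, W=0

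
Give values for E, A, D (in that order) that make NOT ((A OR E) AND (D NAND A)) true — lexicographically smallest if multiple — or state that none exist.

E=0, A=0, D=0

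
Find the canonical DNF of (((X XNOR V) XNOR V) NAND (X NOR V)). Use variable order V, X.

(NOT V AND NOT X) OR (NOT V AND X) OR (V AND NOT X) OR (V AND X)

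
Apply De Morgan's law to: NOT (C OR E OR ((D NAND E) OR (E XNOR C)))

NOT C AND NOT E AND NOT ((D NAND E) OR (E XNOR C))
De Morgan's: NOT(OR of terms) = AND of negations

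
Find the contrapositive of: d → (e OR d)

Contrapositive: NOT (e OR d) → NOT d
Note: A statement and its contrapositive are logically equivalent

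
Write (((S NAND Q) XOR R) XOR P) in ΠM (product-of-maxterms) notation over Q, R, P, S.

ΠM(2, 3, 4, 5, 9, 10, 12, 15) = (Q OR R OR NOT P OR S) AND (Q OR R OR NOT P OR NOT S) AND (Q OR NOT R OR P OR S) AND (Q OR NOT R OR P OR NOT S) AND (NOT Q OR R OR P OR NOT S) AND (NOT Q OR R OR NOT P OR S) AND (NOT Q OR NOT R OR P OR S) AND (NOT Q OR NOT R OR NOT P OR NOT S)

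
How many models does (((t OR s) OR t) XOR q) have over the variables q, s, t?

Satisfying assignments: (0,0,1), (0,1,0), (0,1,1), (1,0,0)
Count: 4 out of 8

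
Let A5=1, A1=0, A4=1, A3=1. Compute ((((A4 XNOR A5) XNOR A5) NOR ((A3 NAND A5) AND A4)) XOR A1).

Substituting: ((((1 XNOR 1) XNOR 1) NOR ((1 NAND 1) AND 1)) XOR 0)
= 0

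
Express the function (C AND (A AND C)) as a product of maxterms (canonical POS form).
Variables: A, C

ΠM(0, 1, 2) = (A OR C) AND (A OR NOT C) AND (NOT A OR C)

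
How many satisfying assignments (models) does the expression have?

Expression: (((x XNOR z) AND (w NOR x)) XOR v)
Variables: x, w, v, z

Satisfying assignments: (0,0,0,0), (0,0,1,1), (0,1,1,0), (0,1,1,1), (1,0,1,0), (1,0,1,1), (1,1,1,0), (1,1,1,1)
Count: 8 out of 16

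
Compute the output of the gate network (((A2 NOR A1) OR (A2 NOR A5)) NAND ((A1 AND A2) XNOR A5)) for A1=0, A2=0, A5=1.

Substituting: (((0 NOR 0) OR (0 NOR 1)) NAND ((0 AND 0) XNOR 1))
= 1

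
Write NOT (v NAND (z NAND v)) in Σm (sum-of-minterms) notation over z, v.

Σm(1) = (NOT z AND v)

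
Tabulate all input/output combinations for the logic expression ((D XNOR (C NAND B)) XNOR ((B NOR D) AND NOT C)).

B | D | C | Output
------------------
0 | 0 | 0 | 0
0 | 0 | 1 | 1
0 | 1 | 0 | 0
0 | 1 | 1 | 0
1 | 0 | 0 | 1
1 | 0 | 1 | 0
1 | 1 | 0 | 0
1 | 1 | 1 | 1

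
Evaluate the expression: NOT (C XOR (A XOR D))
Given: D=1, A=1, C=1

Substituting: NOT (1 XOR (1 XOR 1))
= 0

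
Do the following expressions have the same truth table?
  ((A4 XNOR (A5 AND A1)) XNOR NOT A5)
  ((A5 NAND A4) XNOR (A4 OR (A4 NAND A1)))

No. Counterexample: with A5=0, A4=1, A1=0, Expression 1 = 0 but Expression 2 = 1.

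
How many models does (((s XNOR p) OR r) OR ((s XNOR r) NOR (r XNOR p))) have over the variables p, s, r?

Satisfying assignments: (0,0,0), (0,0,1), (0,1,1), (1,0,1), (1,1,0), (1,1,1)
Count: 6 out of 8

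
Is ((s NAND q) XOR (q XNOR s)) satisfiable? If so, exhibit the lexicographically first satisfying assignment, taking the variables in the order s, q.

s=0, q=1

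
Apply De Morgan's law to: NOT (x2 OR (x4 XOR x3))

NOT x2 AND NOT (x4 XOR x3)
De Morgan's: NOT(OR of terms) = AND of negations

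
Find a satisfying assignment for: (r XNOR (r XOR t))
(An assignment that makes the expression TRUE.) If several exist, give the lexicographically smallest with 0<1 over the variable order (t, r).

t=0, r=0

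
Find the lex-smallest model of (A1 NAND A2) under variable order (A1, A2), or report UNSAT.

A1=0, A2=0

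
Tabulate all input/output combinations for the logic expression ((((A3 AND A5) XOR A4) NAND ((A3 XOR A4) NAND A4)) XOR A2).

A2 | A3 | A5 | A4 | Output
--------------------------
0 | 0 | 0 | 0 | 1
0 | 0 | 0 | 1 | 1
0 | 0 | 1 | 0 | 1
0 | 0 | 1 | 1 | 1
0 | 1 | 0 | 0 | 1
0 | 1 | 0 | 1 | 0
0 | 1 | 1 | 0 | 0
0 | 1 | 1 | 1 | 1
1 | 0 | 0 | 0 | 0
1 | 0 | 0 | 1 | 0
1 | 0 | 1 | 0 | 0
1 | 0 | 1 | 1 | 0
1 | 1 | 0 | 0 | 0
1 | 1 | 0 | 1 | 1
1 | 1 | 1 | 0 | 1
1 | 1 | 1 | 1 | 0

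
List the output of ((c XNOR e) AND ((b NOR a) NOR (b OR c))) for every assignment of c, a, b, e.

c | a | b | e | Output
----------------------
0 | 0 | 0 | 0 | 0
0 | 0 | 0 | 1 | 0
0 | 0 | 1 | 0 | 0
0 | 0 | 1 | 1 | 0
0 | 1 | 0 | 0 | 1
0 | 1 | 0 | 1 | 0
0 | 1 | 1 | 0 | 0
0 | 1 | 1 | 1 | 0
1 | 0 | 0 | 0 | 0
1 | 0 | 0 | 1 | 0
1 | 0 | 1 | 0 | 0
1 | 0 | 1 | 1 | 0
1 | 1 | 0 | 0 | 0
1 | 1 | 0 | 1 | 0
1 | 1 | 1 | 0 | 0
1 | 1 | 1 | 1 | 0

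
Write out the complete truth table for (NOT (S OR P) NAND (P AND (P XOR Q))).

S | Q | P | Output
------------------
0 | 0 | 0 | 1
0 | 0 | 1 | 1
0 | 1 | 0 | 1
0 | 1 | 1 | 1
1 | 0 | 0 | 1
1 | 0 | 1 | 1
1 | 1 | 0 | 1
1 | 1 | 1 | 1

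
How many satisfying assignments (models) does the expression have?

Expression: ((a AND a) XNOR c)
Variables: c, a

Satisfying assignments: (0,0), (1,1)
Count: 2 out of 4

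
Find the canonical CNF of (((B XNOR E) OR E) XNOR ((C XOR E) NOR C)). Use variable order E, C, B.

(E OR C OR NOT B) AND (E OR NOT C OR B) AND (NOT E OR C OR B) AND (NOT E OR C OR NOT B) AND (NOT E OR NOT C OR B) AND (NOT E OR NOT C OR NOT B)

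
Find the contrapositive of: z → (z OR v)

Contrapositive: NOT (z OR v) → NOT z
Note: A statement and its contrapositive are logically equivalent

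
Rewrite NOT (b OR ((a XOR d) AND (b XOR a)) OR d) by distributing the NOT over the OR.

NOT b AND NOT ((a XOR d) AND (b XOR a)) AND NOT d
De Morgan's: NOT(OR of terms) = AND of negations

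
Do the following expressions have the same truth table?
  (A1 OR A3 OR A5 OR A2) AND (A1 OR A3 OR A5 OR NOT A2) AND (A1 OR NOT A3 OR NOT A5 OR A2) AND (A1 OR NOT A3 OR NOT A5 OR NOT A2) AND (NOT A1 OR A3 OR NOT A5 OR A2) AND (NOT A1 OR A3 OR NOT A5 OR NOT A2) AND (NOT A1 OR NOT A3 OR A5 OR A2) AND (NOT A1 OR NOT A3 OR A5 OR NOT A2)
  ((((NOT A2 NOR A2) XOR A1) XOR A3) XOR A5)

Yes, they are equivalent — the two output columns agree on all 16 assignments:
A1 | A3 | A5 | A2 | Expression 1 | Expression 2
-----------------------------------------------
0 | 0 | 0 | 0 | 0 | 0
0 | 0 | 0 | 1 | 0 | 0
0 | 0 | 1 | 0 | 1 | 1
0 | 0 | 1 | 1 | 1 | 1
0 | 1 | 0 | 0 | 1 | 1
0 | 1 | 0 | 1 | 1 | 1
0 | 1 | 1 | 0 | 0 | 0
0 | 1 | 1 | 1 | 0 | 0
1 | 0 | 0 | 0 | 1 | 1
1 | 0 | 0 | 1 | 1 | 1
1 | 0 | 1 | 0 | 0 | 0
1 | 0 | 1 | 1 | 0 | 0
1 | 1 | 0 | 0 | 0 | 0
1 | 1 | 0 | 1 | 0 | 0
1 | 1 | 1 | 0 | 1 | 1
1 | 1 | 1 | 1 | 1 | 1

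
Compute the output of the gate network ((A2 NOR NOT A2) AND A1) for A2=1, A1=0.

Substituting: ((1 NOR NOT 1) AND 0)
= 0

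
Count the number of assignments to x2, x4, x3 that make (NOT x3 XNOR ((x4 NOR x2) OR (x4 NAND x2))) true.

Satisfying assignments: (0,0,0), (0,1,0), (1,0,0), (1,1,1)
Count: 4 out of 8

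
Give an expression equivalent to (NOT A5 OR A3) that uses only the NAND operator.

(((A5 NAND A5) NAND (A5 NAND A5)) NAND (A3 NAND A3))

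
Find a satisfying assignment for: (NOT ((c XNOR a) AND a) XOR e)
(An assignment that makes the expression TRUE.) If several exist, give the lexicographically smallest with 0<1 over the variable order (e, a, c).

e=0, a=0, c=0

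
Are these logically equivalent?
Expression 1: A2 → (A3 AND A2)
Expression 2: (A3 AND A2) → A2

No, Converse is not equivalent to original (counterexample: A3=0, A2=1, A5=0)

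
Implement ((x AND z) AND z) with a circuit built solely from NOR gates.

((((x NOR x) NOR (z NOR z)) NOR ((x NOR x) NOR (z NOR z))) NOR (z NOR z))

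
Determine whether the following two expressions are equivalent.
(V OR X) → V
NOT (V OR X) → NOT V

No, Inverse is not equivalent to original (counterexample: Z=0, V=0, X=1)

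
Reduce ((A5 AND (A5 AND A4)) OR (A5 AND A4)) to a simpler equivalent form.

By absorption (E OR (E AND v) = E):
= (A5 AND A4)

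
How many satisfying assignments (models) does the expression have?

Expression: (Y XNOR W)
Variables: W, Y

Satisfying assignments: (0,0), (1,1)
Count: 2 out of 4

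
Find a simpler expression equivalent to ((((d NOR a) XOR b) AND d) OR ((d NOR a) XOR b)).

By absorption (E OR (E AND v) = E):
= ((d NOR a) XOR b)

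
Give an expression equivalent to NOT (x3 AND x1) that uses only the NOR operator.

(((x3 NOR x3) NOR (x1 NOR x1)) NOR ((x3 NOR x3) NOR (x1 NOR x1)))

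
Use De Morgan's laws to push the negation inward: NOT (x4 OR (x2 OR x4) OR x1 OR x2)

NOT x4 AND NOT (x2 OR x4) AND NOT x1 AND NOT x2
De Morgan's: NOT(OR of terms) = AND of negations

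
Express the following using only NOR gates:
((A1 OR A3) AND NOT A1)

((((A1 NOR A3) NOR (A1 NOR A3)) NOR ((A1 NOR A3) NOR (A1 NOR A3))) NOR ((A1 NOR A1) NOR (A1 NOR A1)))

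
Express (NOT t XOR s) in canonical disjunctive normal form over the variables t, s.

(NOT t AND NOT s) OR (t AND s)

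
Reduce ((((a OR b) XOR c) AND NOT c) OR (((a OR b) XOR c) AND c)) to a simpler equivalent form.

By distribution ((E AND v) OR (E AND NOT v) = E):
= ((a OR b) XOR c)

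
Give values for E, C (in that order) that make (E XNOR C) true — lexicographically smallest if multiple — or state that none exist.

E=0, C=0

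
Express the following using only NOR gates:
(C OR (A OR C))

((C NOR ((A NOR C) NOR (A NOR C))) NOR (C NOR ((A NOR C) NOR (A NOR C))))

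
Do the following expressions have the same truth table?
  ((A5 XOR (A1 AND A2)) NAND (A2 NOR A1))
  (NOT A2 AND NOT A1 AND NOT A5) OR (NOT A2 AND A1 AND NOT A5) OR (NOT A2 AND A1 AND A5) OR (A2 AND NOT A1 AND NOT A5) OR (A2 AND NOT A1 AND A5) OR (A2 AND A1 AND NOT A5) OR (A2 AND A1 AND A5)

Yes, they are equivalent — the two output columns agree on all 8 assignments:
A2 | A1 | A5 | Expression 1 | Expression 2
------------------------------------------
0 | 0 | 0 | 1 | 1
0 | 0 | 1 | 0 | 0
0 | 1 | 0 | 1 | 1
0 | 1 | 1 | 1 | 1
1 | 0 | 0 | 1 | 1
1 | 0 | 1 | 1 | 1
1 | 1 | 0 | 1 | 1
1 | 1 | 1 | 1 | 1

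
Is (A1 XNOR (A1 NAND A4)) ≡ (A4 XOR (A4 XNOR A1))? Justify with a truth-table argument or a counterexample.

No. Counterexample: with A1=0, A4=0, Expression 1 = 0 but Expression 2 = 1.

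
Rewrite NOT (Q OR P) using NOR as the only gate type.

(((Q NOR P) NOR (Q NOR P)) NOR ((Q NOR P) NOR (Q NOR P)))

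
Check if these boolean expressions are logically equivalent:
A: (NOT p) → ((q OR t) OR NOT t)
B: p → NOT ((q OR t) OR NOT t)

No, Inverse is not equivalent to original (counterexample: p=1, t=0, q=0)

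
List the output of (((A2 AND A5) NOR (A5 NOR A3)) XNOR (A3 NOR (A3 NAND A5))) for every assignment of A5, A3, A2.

A5 | A3 | A2 | Output
---------------------
0 | 0 | 0 | 1
0 | 0 | 1 | 1
0 | 1 | 0 | 0
0 | 1 | 1 | 0
1 | 0 | 0 | 0
1 | 0 | 1 | 1
1 | 1 | 0 | 0
1 | 1 | 1 | 1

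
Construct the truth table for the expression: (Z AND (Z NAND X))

X | Z | Output
--------------
0 | 0 | 0
0 | 1 | 1
1 | 0 | 0
1 | 1 | 0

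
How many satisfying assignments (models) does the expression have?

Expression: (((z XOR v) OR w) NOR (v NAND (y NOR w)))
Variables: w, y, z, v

Satisfying assignments: (0,0,1,1)
Count: 1 out of 16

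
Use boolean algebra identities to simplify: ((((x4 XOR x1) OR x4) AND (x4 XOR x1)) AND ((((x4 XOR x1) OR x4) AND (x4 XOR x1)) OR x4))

By absorption (E AND (E OR v) = E) then absorption (E AND (E OR v) = E):
= (x4 XOR x1)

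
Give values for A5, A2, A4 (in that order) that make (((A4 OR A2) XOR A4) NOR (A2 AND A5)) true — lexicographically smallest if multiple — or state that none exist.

A5=0, A2=0, A4=0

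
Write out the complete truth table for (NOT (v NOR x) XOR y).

v | y | x | Output
------------------
0 | 0 | 0 | 0
0 | 0 | 1 | 1
0 | 1 | 0 | 1
0 | 1 | 1 | 0
1 | 0 | 0 | 1
1 | 0 | 1 | 1
1 | 1 | 0 | 0
1 | 1 | 1 | 0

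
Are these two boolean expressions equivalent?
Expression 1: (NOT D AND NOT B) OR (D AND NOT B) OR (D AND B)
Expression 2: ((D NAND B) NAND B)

Yes, they are equivalent — the two output columns agree on all 4 assignments:
D | B | Expression 1 | Expression 2
-----------------------------------
0 | 0 | 1 | 1
0 | 1 | 0 | 0
1 | 0 | 1 | 1
1 | 1 | 1 | 1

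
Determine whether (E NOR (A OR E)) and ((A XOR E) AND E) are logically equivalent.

No. Counterexample: with A=0, E=0, Expression 1 = 1 but Expression 2 = 0.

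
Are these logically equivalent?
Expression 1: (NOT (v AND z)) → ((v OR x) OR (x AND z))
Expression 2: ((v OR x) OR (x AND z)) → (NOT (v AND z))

No, Converse is not equivalent to original (counterexample: v=0, x=0, z=0)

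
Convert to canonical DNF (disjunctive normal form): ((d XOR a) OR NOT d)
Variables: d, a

(NOT d AND NOT a) OR (NOT d AND a) OR (d AND NOT a)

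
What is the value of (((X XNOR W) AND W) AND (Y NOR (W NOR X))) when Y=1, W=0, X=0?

Substituting: (((0 XNOR 0) AND 0) AND (1 NOR (0 NOR 0)))
= 0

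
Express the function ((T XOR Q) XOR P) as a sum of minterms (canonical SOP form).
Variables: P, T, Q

Σm(1, 2, 4, 7) = (NOT P AND NOT T AND Q) OR (NOT P AND T AND NOT Q) OR (P AND NOT T AND NOT Q) OR (P AND T AND Q)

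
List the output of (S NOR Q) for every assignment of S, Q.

S | Q | Output
--------------
0 | 0 | 1
0 | 1 | 0
1 | 0 | 0
1 | 1 | 0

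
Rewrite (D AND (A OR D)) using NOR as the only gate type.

((D NOR D) NOR (((A NOR D) NOR (A NOR D)) NOR ((A NOR D) NOR (A NOR D))))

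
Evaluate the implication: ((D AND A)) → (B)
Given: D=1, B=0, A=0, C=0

Antecedent ((D AND A)) = 0; consequent (B) = 0.
0 → 0 = 1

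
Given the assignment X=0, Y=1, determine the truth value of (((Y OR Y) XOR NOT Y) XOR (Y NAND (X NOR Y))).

Substituting: (((1 OR 1) XOR NOT 1) XOR (1 NAND (0 NOR 1)))
= 0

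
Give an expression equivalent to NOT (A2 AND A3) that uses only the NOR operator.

(((A2 NOR A2) NOR (A3 NOR A3)) NOR ((A2 NOR A2) NOR (A3 NOR A3)))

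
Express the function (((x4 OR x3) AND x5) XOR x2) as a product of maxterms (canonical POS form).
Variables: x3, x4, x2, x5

ΠM(0, 1, 4, 7, 8, 11, 12, 15) = (x3 OR x4 OR x2 OR x5) AND (x3 OR x4 OR x2 OR NOT x5) AND (x3 OR NOT x4 OR x2 OR x5) AND (x3 OR NOT x4 OR NOT x2 OR NOT x5) AND (NOT x3 OR x4 OR x2 OR x5) AND (NOT x3 OR x4 OR NOT x2 OR NOT x5) AND (NOT x3 OR NOT x4 OR x2 OR x5) AND (NOT x3 OR NOT x4 OR NOT x2 OR NOT x5)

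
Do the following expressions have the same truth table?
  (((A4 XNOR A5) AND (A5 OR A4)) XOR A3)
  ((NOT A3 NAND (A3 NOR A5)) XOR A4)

No. Counterexample: with A3=0, A4=0, A5=1, Expression 1 = 0 but Expression 2 = 1.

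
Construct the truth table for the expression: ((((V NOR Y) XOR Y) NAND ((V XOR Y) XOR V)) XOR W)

W | Y | V | Output
------------------
0 | 0 | 0 | 1
0 | 0 | 1 | 1
0 | 1 | 0 | 0
0 | 1 | 1 | 0
1 | 0 | 0 | 0
1 | 0 | 1 | 0
1 | 1 | 0 | 1
1 | 1 | 1 | 1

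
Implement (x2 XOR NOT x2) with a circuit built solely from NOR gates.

((((x2 NOR (x2 NOR x2)) NOR (x2 NOR (x2 NOR x2))) NOR ((x2 NOR (x2 NOR x2)) NOR (x2 NOR (x2 NOR x2)))) NOR ((((x2 NOR x2) NOR ((x2 NOR x2) NOR (x2 NOR x2))) NOR ((x2 NOR x2) NOR ((x2 NOR x2) NOR (x2 NOR x2)))) NOR (((x2 NOR x2) NOR ((x2 NOR x2) NOR (x2 NOR x2))) NOR ((x2 NOR x2) NOR ((x2 NOR x2) NOR (x2 NOR x2))))))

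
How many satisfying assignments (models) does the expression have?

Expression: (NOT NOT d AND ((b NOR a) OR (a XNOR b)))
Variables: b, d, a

Satisfying assignments: (0,1,0), (1,1,1)
Count: 2 out of 8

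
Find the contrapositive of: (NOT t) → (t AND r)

Contrapositive: NOT (t AND r) → t
Note: A statement and its contrapositive are logically equivalent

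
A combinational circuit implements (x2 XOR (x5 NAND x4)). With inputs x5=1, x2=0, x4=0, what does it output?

Substituting: (0 XOR (1 NAND 0))
= 1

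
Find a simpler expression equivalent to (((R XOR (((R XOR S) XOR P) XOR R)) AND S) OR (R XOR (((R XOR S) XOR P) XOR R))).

By absorption (E OR (E AND v) = E) then XOR self-cancellation ((E XOR v) XOR v = E):
= ((R XOR S) XOR P)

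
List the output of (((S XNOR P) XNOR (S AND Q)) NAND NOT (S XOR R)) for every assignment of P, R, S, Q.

P | R | S | Q | Output
----------------------
0 | 0 | 0 | 0 | 1
0 | 0 | 0 | 1 | 1
0 | 0 | 1 | 0 | 1
0 | 0 | 1 | 1 | 1
0 | 1 | 0 | 0 | 1
0 | 1 | 0 | 1 | 1
0 | 1 | 1 | 0 | 0
0 | 1 | 1 | 1 | 1
1 | 0 | 0 | 0 | 0
1 | 0 | 0 | 1 | 0
1 | 0 | 1 | 0 | 1
1 | 0 | 1 | 1 | 1
1 | 1 | 0 | 0 | 1
1 | 1 | 0 | 1 | 1
1 | 1 | 1 | 0 | 1
1 | 1 | 1 | 1 | 0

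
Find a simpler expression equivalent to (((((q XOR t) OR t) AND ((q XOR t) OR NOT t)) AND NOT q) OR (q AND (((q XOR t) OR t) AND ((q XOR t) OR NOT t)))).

By distribution ((E AND v) OR (E AND NOT v) = E) then distribution ((E OR v) AND (E OR NOT v) = E):
= (q XOR t)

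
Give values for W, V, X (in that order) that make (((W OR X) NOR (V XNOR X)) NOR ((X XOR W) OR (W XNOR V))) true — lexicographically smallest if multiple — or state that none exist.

W=1, V=0, X=1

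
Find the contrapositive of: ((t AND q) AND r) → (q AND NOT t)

Contrapositive: NOT (q AND NOT t) → NOT ((t AND q) AND r)
Note: A statement and its contrapositive are logically equivalent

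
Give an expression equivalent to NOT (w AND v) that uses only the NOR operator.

(((w NOR w) NOR (v NOR v)) NOR ((w NOR w) NOR (v NOR v)))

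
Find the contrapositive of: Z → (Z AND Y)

Contrapositive: NOT (Z AND Y) → NOT Z
Note: A statement and its contrapositive are logically equivalent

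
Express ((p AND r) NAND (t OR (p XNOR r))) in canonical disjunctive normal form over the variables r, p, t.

(NOT r AND NOT p AND NOT t) OR (NOT r AND NOT p AND t) OR (NOT r AND p AND NOT t) OR (NOT r AND p AND t) OR (r AND NOT p AND NOT t) OR (r AND NOT p AND t)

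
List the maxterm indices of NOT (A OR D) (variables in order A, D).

ΠM(1, 2, 3) = (A OR NOT D) AND (NOT A OR D) AND (NOT A OR NOT D)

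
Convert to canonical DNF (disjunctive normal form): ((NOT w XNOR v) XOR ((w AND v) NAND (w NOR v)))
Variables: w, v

(NOT w AND NOT v) OR (w AND v)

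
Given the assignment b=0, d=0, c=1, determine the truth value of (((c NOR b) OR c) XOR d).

Substituting: (((1 NOR 0) OR 1) XOR 0)
= 1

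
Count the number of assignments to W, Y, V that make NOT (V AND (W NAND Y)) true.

Satisfying assignments: (0,0,0), (0,1,0), (1,0,0), (1,1,0), (1,1,1)
Count: 5 out of 8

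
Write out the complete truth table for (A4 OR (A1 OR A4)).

A1 | A4 | Output
----------------
0 | 0 | 0
0 | 1 | 1
1 | 0 | 1
1 | 1 | 1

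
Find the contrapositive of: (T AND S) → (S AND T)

Contrapositive: NOT (S AND T) → NOT (T AND S)
Note: A statement and its contrapositive are logically equivalent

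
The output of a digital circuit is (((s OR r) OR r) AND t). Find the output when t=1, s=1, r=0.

Substituting: (((1 OR 0) OR 0) AND 1)
= 1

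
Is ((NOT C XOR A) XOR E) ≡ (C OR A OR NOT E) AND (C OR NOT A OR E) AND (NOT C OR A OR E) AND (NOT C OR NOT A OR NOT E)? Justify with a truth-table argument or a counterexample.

Yes, they are equivalent — the two output columns agree on all 8 assignments:
C | A | E | Expression 1 | Expression 2
---------------------------------------
0 | 0 | 0 | 1 | 1
0 | 0 | 1 | 0 | 0
0 | 1 | 0 | 0 | 0
0 | 1 | 1 | 1 | 1
1 | 0 | 0 | 0 | 0
1 | 0 | 1 | 1 | 1
1 | 1 | 0 | 1 | 1
1 | 1 | 1 | 0 | 0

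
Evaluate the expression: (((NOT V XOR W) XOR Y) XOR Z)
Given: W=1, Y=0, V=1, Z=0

Substituting: (((NOT 1 XOR 1) XOR 0) XOR 0)
= 1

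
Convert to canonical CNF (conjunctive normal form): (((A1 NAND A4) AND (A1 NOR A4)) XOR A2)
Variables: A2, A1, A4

(A2 OR A1 OR NOT A4) AND (A2 OR NOT A1 OR A4) AND (A2 OR NOT A1 OR NOT A4) AND (NOT A2 OR A1 OR A4)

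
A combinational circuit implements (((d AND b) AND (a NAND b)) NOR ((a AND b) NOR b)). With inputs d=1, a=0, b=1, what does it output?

Substituting: (((1 AND 1) AND (0 NAND 1)) NOR ((0 AND 1) NOR 1))
= 0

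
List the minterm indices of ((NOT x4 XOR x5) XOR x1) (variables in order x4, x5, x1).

Σm(0, 3, 5, 6) = (NOT x4 AND NOT x5 AND NOT x1) OR (NOT x4 AND x5 AND x1) OR (x4 AND NOT x5 AND x1) OR (x4 AND x5 AND NOT x1)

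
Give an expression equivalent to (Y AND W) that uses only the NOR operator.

((Y NOR Y) NOR (W NOR W))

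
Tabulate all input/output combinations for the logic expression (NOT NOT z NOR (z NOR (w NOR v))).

w | v | z | Output
------------------
0 | 0 | 0 | 1
0 | 0 | 1 | 0
0 | 1 | 0 | 0
0 | 1 | 1 | 0
1 | 0 | 0 | 0
1 | 0 | 1 | 0
1 | 1 | 0 | 0
1 | 1 | 1 | 0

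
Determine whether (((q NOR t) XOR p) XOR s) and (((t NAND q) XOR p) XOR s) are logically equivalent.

No. Counterexample: with p=0, q=0, t=1, s=0, Expression 1 = 0 but Expression 2 = 1.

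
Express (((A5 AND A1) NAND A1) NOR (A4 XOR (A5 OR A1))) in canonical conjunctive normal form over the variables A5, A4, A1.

(A5 OR A4 OR A1) AND (A5 OR A4 OR NOT A1) AND (A5 OR NOT A4 OR A1) AND (A5 OR NOT A4 OR NOT A1) AND (NOT A5 OR A4 OR A1) AND (NOT A5 OR A4 OR NOT A1) AND (NOT A5 OR NOT A4 OR A1)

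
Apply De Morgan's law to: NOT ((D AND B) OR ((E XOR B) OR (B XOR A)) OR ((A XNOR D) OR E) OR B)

NOT (D AND B) AND NOT ((E XOR B) OR (B XOR A)) AND NOT ((A XNOR D) OR E) AND NOT B
De Morgan's: NOT(OR of terms) = AND of negations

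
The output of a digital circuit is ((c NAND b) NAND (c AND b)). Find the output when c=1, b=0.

Substituting: ((1 NAND 0) NAND (1 AND 0))
= 1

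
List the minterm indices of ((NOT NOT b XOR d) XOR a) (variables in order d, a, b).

Σm(1, 2, 4, 7) = (NOT d AND NOT a AND b) OR (NOT d AND a AND NOT b) OR (d AND NOT a AND NOT b) OR (d AND a AND b)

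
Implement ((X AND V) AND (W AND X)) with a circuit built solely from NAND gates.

((((X NAND V) NAND (X NAND V)) NAND ((W NAND X) NAND (W NAND X))) NAND (((X NAND V) NAND (X NAND V)) NAND ((W NAND X) NAND (W NAND X))))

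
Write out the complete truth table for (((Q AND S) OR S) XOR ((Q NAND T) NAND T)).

Q | T | S | Output
------------------
0 | 0 | 0 | 1
0 | 0 | 1 | 0
0 | 1 | 0 | 0
0 | 1 | 1 | 1
1 | 0 | 0 | 1
1 | 0 | 1 | 0
1 | 1 | 0 | 1
1 | 1 | 1 | 0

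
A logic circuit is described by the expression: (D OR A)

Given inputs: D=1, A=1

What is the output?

Substituting: (1 OR 1)
= 1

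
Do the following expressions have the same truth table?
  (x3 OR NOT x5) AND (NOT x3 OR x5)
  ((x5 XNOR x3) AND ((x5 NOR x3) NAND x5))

Yes, they are equivalent — the two output columns agree on all 4 assignments:
x3 | x5 | Expression 1 | Expression 2
-------------------------------------
0 | 0 | 1 | 1
0 | 1 | 0 | 0
1 | 0 | 0 | 0
1 | 1 | 1 | 1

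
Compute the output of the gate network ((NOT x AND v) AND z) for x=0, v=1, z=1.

Substituting: ((NOT 0 AND 1) AND 1)
= 1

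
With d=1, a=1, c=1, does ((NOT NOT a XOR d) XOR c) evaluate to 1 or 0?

Substituting: ((NOT NOT 1 XOR 1) XOR 1)
= 1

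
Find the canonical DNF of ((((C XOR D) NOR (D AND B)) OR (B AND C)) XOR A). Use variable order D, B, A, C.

(NOT D AND NOT B AND NOT A AND NOT C) OR (NOT D AND NOT B AND A AND C) OR (NOT D AND B AND NOT A AND NOT C) OR (NOT D AND B AND NOT A AND C) OR (D AND NOT B AND NOT A AND C) OR (D AND NOT B AND A AND NOT C) OR (D AND B AND NOT A AND C) OR (D AND B AND A AND NOT C)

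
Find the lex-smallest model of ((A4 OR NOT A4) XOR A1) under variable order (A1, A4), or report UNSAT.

A1=0, A4=0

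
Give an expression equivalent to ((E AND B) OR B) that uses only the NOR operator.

((((E NOR E) NOR (B NOR B)) NOR B) NOR (((E NOR E) NOR (B NOR B)) NOR B))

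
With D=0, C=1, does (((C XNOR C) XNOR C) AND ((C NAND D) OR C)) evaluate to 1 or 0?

Substituting: (((1 XNOR 1) XNOR 1) AND ((1 NAND 0) OR 1))
= 1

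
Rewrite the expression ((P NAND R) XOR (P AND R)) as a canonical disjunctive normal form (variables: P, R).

(NOT P AND NOT R) OR (NOT P AND R) OR (P AND NOT R) OR (P AND R)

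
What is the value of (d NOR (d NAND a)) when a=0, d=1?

Substituting: (1 NOR (1 NAND 0))
= 0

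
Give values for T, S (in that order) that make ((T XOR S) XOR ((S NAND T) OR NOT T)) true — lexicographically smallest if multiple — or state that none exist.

T=0, S=0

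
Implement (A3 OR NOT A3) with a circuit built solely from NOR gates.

((A3 NOR (A3 NOR A3)) NOR (A3 NOR (A3 NOR A3)))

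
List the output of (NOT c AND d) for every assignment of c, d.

c | d | Output
--------------
0 | 0 | 0
0 | 1 | 1
1 | 0 | 0
1 | 1 | 0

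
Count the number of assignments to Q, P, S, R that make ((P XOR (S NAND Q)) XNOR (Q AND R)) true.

Satisfying assignments: (0,1,0,0), (0,1,0,1), (0,1,1,0), (0,1,1,1), (1,0,0,1), (1,0,1,0), (1,1,0,0), (1,1,1,1)
Count: 8 out of 16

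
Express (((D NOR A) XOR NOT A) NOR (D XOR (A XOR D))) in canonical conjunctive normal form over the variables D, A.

(D OR NOT A) AND (NOT D OR A) AND (NOT D OR NOT A)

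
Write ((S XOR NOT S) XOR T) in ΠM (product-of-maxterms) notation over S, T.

ΠM(1, 3) = (S OR NOT T) AND (NOT S OR NOT T)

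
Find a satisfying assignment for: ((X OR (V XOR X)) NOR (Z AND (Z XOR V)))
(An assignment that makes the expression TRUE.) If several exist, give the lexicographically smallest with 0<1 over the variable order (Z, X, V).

Z=0, X=0, V=0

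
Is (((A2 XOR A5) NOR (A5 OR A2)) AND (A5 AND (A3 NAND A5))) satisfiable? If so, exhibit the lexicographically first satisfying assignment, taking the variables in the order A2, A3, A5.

UNSATISFIABLE - no assignment makes this expression true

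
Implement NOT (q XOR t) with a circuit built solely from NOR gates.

(((((q NOR t) NOR (q NOR t)) NOR ((q NOR t) NOR (q NOR t))) NOR ((((q NOR q) NOR (t NOR t)) NOR ((q NOR q) NOR (t NOR t))) NOR (((q NOR q) NOR (t NOR t)) NOR ((q NOR q) NOR (t NOR t))))) NOR ((((q NOR t) NOR (q NOR t)) NOR ((q NOR t) NOR (q NOR t))) NOR ((((q NOR q) NOR (t NOR t)) NOR ((q NOR q) NOR (t NOR t))) NOR (((q NOR q) NOR (t NOR t)) NOR ((q NOR q) NOR (t NOR t))))))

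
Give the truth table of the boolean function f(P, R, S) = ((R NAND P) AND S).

P | R | S | Output
------------------
0 | 0 | 0 | 0
0 | 0 | 1 | 1
0 | 1 | 0 | 0
0 | 1 | 1 | 1
1 | 0 | 0 | 0
1 | 0 | 1 | 1
1 | 1 | 0 | 0
1 | 1 | 1 | 0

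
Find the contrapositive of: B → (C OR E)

Contrapositive: NOT (C OR E) → NOT B
Note: A statement and its contrapositive are logically equivalent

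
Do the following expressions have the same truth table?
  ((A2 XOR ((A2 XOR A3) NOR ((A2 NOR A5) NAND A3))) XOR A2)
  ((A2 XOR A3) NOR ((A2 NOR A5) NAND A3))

Yes, they are equivalent — the two output columns agree on all 8 assignments:
A3 | A5 | A2 | Expression 1 | Expression 2
------------------------------------------
0 | 0 | 0 | 0 | 0
0 | 0 | 1 | 0 | 0
0 | 1 | 0 | 0 | 0
0 | 1 | 1 | 0 | 0
1 | 0 | 0 | 0 | 0
1 | 0 | 1 | 0 | 0
1 | 1 | 0 | 0 | 0
1 | 1 | 1 | 0 | 0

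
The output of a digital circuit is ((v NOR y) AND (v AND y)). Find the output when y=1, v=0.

Substituting: ((0 NOR 1) AND (0 AND 1))
= 0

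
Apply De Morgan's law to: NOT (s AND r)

NOT s OR NOT r
De Morgan's: NOT(AND of terms) = OR of negations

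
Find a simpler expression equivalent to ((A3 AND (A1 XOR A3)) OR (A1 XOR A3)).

By absorption (E OR (E AND v) = E):
= (A1 XOR A3)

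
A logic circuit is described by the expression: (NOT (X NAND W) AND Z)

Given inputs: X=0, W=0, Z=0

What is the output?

Substituting: (NOT (0 NAND 0) AND 0)
= 0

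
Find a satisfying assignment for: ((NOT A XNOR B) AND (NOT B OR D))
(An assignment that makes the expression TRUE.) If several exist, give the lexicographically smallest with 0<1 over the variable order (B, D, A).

B=0, D=0, A=1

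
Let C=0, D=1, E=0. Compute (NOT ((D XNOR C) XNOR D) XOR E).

Substituting: (NOT ((1 XNOR 0) XNOR 1) XOR 0)
= 1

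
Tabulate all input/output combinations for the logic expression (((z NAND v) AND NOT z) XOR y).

y | z | v | Output
------------------
0 | 0 | 0 | 1
0 | 0 | 1 | 1
0 | 1 | 0 | 0
0 | 1 | 1 | 0
1 | 0 | 0 | 0
1 | 0 | 1 | 0
1 | 1 | 0 | 1
1 | 1 | 1 | 1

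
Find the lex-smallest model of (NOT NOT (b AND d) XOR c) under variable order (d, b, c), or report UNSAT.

d=0, b=0, c=1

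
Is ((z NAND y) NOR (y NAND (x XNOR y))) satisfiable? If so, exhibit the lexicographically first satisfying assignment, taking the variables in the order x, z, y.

x=1, z=1, y=1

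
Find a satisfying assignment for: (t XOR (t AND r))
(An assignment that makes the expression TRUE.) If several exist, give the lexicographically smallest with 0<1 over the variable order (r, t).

r=0, t=1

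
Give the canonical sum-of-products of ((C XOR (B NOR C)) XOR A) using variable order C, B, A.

Σm(0, 3, 4, 6) = (NOT C AND NOT B AND NOT A) OR (NOT C AND B AND A) OR (C AND NOT B AND NOT A) OR (C AND B AND NOT A)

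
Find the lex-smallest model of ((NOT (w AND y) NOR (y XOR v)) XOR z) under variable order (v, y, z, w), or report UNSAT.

v=0, y=0, z=1, w=0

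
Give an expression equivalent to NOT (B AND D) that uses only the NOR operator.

(((B NOR B) NOR (D NOR D)) NOR ((B NOR B) NOR (D NOR D)))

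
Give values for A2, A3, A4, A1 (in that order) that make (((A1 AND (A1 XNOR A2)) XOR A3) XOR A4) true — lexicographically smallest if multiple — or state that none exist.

A2=0, A3=0, A4=1, A1=0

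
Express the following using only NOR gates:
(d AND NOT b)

((d NOR d) NOR ((b NOR b) NOR (b NOR b)))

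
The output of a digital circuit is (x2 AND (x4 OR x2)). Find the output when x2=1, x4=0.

Substituting: (1 AND (0 OR 1))
= 1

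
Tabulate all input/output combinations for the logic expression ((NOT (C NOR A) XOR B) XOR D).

B | D | A | C | Output
----------------------
0 | 0 | 0 | 0 | 0
0 | 0 | 0 | 1 | 1
0 | 0 | 1 | 0 | 1
0 | 0 | 1 | 1 | 1
0 | 1 | 0 | 0 | 1
0 | 1 | 0 | 1 | 0
0 | 1 | 1 | 0 | 0
0 | 1 | 1 | 1 | 0
1 | 0 | 0 | 0 | 1
1 | 0 | 0 | 1 | 0
1 | 0 | 1 | 0 | 0
1 | 0 | 1 | 1 | 0
1 | 1 | 0 | 0 | 0
1 | 1 | 0 | 1 | 1
1 | 1 | 1 | 0 | 1
1 | 1 | 1 | 1 | 1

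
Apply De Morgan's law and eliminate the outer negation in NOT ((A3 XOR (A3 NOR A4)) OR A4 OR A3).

NOT (A3 XOR (A3 NOR A4)) AND NOT A4 AND NOT A3
De Morgan's: NOT(OR of terms) = AND of negations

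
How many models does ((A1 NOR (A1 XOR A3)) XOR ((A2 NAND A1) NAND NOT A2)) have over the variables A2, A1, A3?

Satisfying assignments: (0,0,0), (1,0,1), (1,1,0), (1,1,1)
Count: 4 out of 8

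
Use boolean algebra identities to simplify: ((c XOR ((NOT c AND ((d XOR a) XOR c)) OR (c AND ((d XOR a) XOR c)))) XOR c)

By XOR self-cancellation ((E XOR v) XOR v = E) then distribution ((E AND v) OR (E AND NOT v) = E):
= ((d XOR a) XOR c)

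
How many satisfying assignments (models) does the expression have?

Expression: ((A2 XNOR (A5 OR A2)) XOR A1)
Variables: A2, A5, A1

Satisfying assignments: (0,0,0), (0,1,1), (1,0,0), (1,1,0)
Count: 4 out of 8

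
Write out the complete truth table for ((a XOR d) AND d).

d | a | Output
--------------
0 | 0 | 0
0 | 1 | 0
1 | 0 | 1
1 | 1 | 0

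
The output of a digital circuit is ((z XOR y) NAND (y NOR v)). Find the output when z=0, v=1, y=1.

Substituting: ((0 XOR 1) NAND (1 NOR 1))
= 1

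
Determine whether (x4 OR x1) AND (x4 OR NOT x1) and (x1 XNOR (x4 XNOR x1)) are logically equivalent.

Yes, they are equivalent — the two output columns agree on all 4 assignments:
x4 | x1 | Expression 1 | Expression 2
-------------------------------------
0 | 0 | 0 | 0
0 | 1 | 0 | 0
1 | 0 | 1 | 1
1 | 1 | 1 | 1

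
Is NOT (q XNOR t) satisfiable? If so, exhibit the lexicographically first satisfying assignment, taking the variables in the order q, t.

q=0, t=1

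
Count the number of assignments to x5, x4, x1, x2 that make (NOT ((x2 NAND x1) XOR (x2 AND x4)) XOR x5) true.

Satisfying assignments: (0,0,1,1), (0,1,0,1), (1,0,0,0), (1,0,0,1), (1,0,1,0), (1,1,0,0), (1,1,1,0), (1,1,1,1)
Count: 8 out of 16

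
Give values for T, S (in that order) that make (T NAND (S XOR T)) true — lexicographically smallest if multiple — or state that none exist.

T=0, S=0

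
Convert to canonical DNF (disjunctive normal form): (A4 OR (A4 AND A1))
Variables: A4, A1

(A4 AND NOT A1) OR (A4 AND A1)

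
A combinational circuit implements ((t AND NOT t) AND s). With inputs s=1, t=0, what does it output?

Substituting: ((0 AND NOT 0) AND 1)
= 0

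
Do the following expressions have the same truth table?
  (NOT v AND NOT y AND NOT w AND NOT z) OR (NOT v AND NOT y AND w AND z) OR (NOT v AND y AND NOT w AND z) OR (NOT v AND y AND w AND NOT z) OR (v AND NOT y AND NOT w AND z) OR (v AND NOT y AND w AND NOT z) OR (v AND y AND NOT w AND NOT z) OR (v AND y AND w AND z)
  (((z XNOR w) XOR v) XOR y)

Yes, they are equivalent — the two output columns agree on all 16 assignments:
v | y | w | z | Expression 1 | Expression 2
-------------------------------------------
0 | 0 | 0 | 0 | 1 | 1
0 | 0 | 0 | 1 | 0 | 0
0 | 0 | 1 | 0 | 0 | 0
0 | 0 | 1 | 1 | 1 | 1
0 | 1 | 0 | 0 | 0 | 0
0 | 1 | 0 | 1 | 1 | 1
0 | 1 | 1 | 0 | 1 | 1
0 | 1 | 1 | 1 | 0 | 0
1 | 0 | 0 | 0 | 0 | 0
1 | 0 | 0 | 1 | 1 | 1
1 | 0 | 1 | 0 | 1 | 1
1 | 0 | 1 | 1 | 0 | 0
1 | 1 | 0 | 0 | 1 | 1
1 | 1 | 0 | 1 | 0 | 0
1 | 1 | 1 | 0 | 0 | 0
1 | 1 | 1 | 1 | 1 | 1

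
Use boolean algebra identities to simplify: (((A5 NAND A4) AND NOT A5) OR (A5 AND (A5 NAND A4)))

By distribution ((E AND v) OR (E AND NOT v) = E):
= (A5 NAND A4)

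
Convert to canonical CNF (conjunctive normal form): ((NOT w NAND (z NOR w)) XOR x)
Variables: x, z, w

(x OR z OR w) AND (NOT x OR z OR NOT w) AND (NOT x OR NOT z OR w) AND (NOT x OR NOT z OR NOT w)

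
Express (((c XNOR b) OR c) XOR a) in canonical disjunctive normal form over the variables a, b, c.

(NOT a AND NOT b AND NOT c) OR (NOT a AND NOT b AND c) OR (NOT a AND b AND c) OR (a AND b AND NOT c)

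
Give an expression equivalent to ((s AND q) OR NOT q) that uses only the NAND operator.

((((s NAND q) NAND (s NAND q)) NAND ((s NAND q) NAND (s NAND q))) NAND ((q NAND q) NAND (q NAND q)))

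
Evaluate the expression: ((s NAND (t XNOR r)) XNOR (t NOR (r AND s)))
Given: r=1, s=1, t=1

Substituting: ((1 NAND (1 XNOR 1)) XNOR (1 NOR (1 AND 1)))
= 1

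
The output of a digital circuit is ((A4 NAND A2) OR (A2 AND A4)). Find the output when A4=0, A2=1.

Substituting: ((0 NAND 1) OR (1 AND 0))
= 1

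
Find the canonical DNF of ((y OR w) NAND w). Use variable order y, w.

(NOT y AND NOT w) OR (y AND NOT w)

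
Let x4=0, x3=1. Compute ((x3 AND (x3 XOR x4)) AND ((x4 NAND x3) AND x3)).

Substituting: ((1 AND (1 XOR 0)) AND ((0 NAND 1) AND 1))
= 1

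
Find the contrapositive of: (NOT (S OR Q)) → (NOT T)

Contrapositive: T → (S OR Q)
Note: A statement and its contrapositive are logically equivalent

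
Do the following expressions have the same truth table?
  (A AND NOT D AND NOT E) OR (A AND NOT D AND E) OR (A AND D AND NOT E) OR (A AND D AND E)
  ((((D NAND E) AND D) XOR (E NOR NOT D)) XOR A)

Yes, they are equivalent — the two output columns agree on all 8 assignments:
A | D | E | Expression 1 | Expression 2
---------------------------------------
0 | 0 | 0 | 0 | 0
0 | 0 | 1 | 0 | 0
0 | 1 | 0 | 0 | 0
0 | 1 | 1 | 0 | 0
1 | 0 | 0 | 1 | 1
1 | 0 | 1 | 1 | 1
1 | 1 | 0 | 1 | 1
1 | 1 | 1 | 1 | 1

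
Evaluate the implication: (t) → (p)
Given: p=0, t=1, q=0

Antecedent (t) = 1; consequent (p) = 0.
1 → 0 = 0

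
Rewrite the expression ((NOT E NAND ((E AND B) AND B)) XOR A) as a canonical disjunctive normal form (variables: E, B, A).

(NOT E AND NOT B AND NOT A) OR (NOT E AND B AND NOT A) OR (E AND NOT B AND NOT A) OR (E AND B AND NOT A)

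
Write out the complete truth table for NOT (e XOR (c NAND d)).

c | e | d | Output
------------------
0 | 0 | 0 | 0
0 | 0 | 1 | 0
0 | 1 | 0 | 1
0 | 1 | 1 | 1
1 | 0 | 0 | 0
1 | 0 | 1 | 1
1 | 1 | 0 | 1
1 | 1 | 1 | 0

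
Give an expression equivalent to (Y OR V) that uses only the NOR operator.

((Y NOR V) NOR (Y NOR V))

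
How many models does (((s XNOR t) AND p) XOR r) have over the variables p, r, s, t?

Satisfying assignments: (0,1,0,0), (0,1,0,1), (0,1,1,0), (0,1,1,1), (1,0,0,0), (1,0,1,1), (1,1,0,1), (1,1,1,0)
Count: 8 out of 16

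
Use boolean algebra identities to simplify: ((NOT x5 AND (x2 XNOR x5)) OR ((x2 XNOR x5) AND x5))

By distribution ((E AND v) OR (E AND NOT v) = E):
= (x2 XNOR x5)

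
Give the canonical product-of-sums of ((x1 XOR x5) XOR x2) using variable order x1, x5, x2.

ΠM(0, 3, 5, 6) = (x1 OR x5 OR x2) AND (x1 OR NOT x5 OR NOT x2) AND (NOT x1 OR x5 OR NOT x2) AND (NOT x1 OR NOT x5 OR x2)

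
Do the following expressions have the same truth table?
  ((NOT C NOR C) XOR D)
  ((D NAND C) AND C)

No. Counterexample: with D=0, C=1, Expression 1 = 0 but Expression 2 = 1.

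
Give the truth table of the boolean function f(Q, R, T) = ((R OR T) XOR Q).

Q | R | T | Output
------------------
0 | 0 | 0 | 0
0 | 0 | 1 | 1
0 | 1 | 0 | 1
0 | 1 | 1 | 1
1 | 0 | 0 | 1
1 | 0 | 1 | 0
1 | 1 | 0 | 0
1 | 1 | 1 | 0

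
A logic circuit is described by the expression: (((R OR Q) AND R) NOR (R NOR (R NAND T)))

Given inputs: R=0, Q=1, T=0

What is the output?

Substituting: (((0 OR 1) AND 0) NOR (0 NOR (0 NAND 0)))
= 1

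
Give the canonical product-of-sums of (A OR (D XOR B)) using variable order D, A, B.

ΠM(0, 5) = (D OR A OR B) AND (NOT D OR A OR NOT B)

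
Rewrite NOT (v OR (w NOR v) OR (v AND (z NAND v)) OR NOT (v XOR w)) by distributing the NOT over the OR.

NOT v AND NOT (w NOR v) AND NOT (v AND (z NAND v)) AND (v XOR w)
De Morgan's: NOT(OR of terms) = AND of negations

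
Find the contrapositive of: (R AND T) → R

Contrapositive: NOT R → NOT (R AND T)
Note: A statement and its contrapositive are logically equivalent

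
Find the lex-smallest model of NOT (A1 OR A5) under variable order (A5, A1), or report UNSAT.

A5=0, A1=0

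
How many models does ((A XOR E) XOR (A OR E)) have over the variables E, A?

Satisfying assignments: (1,1)
Count: 1 out of 4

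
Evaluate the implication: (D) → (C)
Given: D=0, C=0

Antecedent (D) = 0; consequent (C) = 0.
0 → 0 = 1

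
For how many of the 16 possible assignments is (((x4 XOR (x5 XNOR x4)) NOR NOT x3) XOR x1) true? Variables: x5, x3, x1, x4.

Satisfying assignments: (0,0,1,0), (0,0,1,1), (0,1,1,0), (0,1,1,1), (1,0,1,0), (1,0,1,1), (1,1,0,0), (1,1,0,1)
Count: 8 out of 16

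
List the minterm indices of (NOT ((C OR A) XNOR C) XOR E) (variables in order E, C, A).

Σm(1, 4, 6, 7) = (NOT E AND NOT C AND A) OR (E AND NOT C AND NOT A) OR (E AND C AND NOT A) OR (E AND C AND A)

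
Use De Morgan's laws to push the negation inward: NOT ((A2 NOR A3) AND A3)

NOT (A2 NOR A3) OR NOT A3
De Morgan's: NOT(AND of terms) = OR of negations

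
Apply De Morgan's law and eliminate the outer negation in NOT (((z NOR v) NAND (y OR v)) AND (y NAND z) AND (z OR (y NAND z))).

NOT ((z NOR v) NAND (y OR v)) OR NOT (y NAND z) OR NOT (z OR (y NAND z))
De Morgan's: NOT(AND of terms) = OR of negations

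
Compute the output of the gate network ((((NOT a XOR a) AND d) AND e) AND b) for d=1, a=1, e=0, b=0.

Substituting: ((((NOT 1 XOR 1) AND 1) AND 0) AND 0)
= 0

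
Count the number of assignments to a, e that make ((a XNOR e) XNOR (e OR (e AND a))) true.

Satisfying assignments: (1,0), (1,1)
Count: 2 out of 4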